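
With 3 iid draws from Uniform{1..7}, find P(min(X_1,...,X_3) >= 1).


P(min >= 1) = P(all X_i >= 1) = (P(X_1 >= 1))^3
= (7/7)^3 = 1^3 = 1

1


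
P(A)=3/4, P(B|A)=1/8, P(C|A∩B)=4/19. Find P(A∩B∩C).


P(A∩B∩C) = P(A) * P(B|A) * P(C|A∩B)
= 3/4 * 1/8 * 4/19
= 3/32 * 4/19 = 3/152

3/152


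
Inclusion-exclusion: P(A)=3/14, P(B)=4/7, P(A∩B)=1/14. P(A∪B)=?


P(A∪B) = P(A) + P(B) - P(A∩B)
= 3/14 + 4/7 - 1/14 = 5/7

5/7


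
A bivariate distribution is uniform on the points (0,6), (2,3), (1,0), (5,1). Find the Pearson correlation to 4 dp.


Cov(X,Y) = -2.2500, Var(X) = 3.5000, Var(Y) = 5.2500
rho = Cov/(sqrt(VarX)*sqrt(VarY)) = -0.5249

-0.5249


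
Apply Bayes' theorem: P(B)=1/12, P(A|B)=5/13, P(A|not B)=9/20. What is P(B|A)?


P(A) = P(A|B)P(B) + P(A|B')P(B') = 5/13*1/12 + 9/20*11/12 = 1387/3120
P(B|A) = P(A|B)P(B)/P(A) = (5/156)/(1387/3120) = 100/1387

100/1387


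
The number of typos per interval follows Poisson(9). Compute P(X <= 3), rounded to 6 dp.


P(X<=3) = e^(-9)*9^0/0! + e^(-9)*9^1/1! + e^(-9)*9^2/2! + e^(-9)*9^3/3!
≈ 0.0001234098 + 0.0011106882 + 0.0049980971 + 0.0149942912
= 0.0212264863
≈ 0.021226

0.021226


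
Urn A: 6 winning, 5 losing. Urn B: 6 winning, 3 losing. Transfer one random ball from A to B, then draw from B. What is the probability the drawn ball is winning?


P(transfer winning) = 6/11; P(transfer losing) = 5/11
If winning transferred: Urn II has 7 winning of 10, so P(winning|winning moved) = 7/10
If losing transferred: Urn II has 6 winning of 10, so P(winning|losing moved) = 3/5
By total probability: P(winning) = 6/11*7/10 + 5/11*3/5 = 36/55

36/55


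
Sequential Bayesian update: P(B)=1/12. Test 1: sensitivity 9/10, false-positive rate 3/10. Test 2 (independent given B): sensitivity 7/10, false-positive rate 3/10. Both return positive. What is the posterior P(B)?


After test 1: P(+) = 9/10*1/12 + 3/10*11/12 = 7/20
P(B|+) = (3/40)/(7/20) = 3/14
After test 2 (use post1 as new prior): P(+) = 7/10*3/14 + 3/10*11/14 = 27/70
P(B|+,+) = (3/20)/(27/70) = 7/18

7/18


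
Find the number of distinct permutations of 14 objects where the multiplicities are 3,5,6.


14! = 87178291200
Denominator: 3!=6 * 5!=120 * 6!=720
Coefficient = 87178291200 / 518400 = 168168

168168


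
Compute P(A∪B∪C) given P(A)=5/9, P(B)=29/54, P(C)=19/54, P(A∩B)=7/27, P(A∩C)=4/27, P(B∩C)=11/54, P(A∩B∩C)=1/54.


P(A∪B∪C) = P(A)+P(B)+P(C) - P(AB)-P(AC)-P(BC) + P(ABC)
= 5/9+29/54+19/54 - 7/27-4/27-11/54 + 1/54
= 23/27

23/27


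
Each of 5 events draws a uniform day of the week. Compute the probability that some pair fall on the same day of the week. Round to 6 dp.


P(all different) = prod((7-i)/7 for i=0..4) = 0.149938
P(at least one match) = 1 - 0.149938 = 0.850062

0.850062


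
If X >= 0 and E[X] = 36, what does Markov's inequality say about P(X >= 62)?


Markov: P(X >= a) <= E[X]/a
P(X >= 62) <= 36/62 = 18/31

18/31


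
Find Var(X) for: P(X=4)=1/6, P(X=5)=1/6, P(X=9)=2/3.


E[X] = 15/2, E[X^2] = 365/6
Var(X) = E[X^2] - (E[X])^2 = 365/6 - (15/2)^2 = 55/12

55/12


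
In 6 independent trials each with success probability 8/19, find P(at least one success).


P(at least one) = 1 - P(none)
P(none) = (1 - 8/19)^6 = (11/19)^6 = 1771561/47045881
P(at least one) = 1 - 1771561/47045881 = 45274320/47045881

45274320/47045881


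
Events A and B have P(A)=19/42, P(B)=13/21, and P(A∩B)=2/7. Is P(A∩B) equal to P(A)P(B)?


P(A)*P(B) = 19/42*13/21 = 247/882
P(A∩B) = 2/7 != 247/882, so not independent

No, A and B are not independent


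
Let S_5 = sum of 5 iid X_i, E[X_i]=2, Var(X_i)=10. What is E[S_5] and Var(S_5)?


E[S_n] = n*mu = 5*2 = 10
Var(S_n) = n*sigma^2 = 5*10 = 50

E[S_5]=10, Var(S_5)=50


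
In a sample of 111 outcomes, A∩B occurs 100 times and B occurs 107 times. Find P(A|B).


P(A|B) = P(A∩B)/P(B) = (100/111)/(107/111) = 100/107

100/107


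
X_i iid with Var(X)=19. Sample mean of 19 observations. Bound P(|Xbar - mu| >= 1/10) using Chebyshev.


Var(Xbar) = Var(X)/n = 19/19
Chebyshev: P(|Xbar-mu| >= 1/10) <= Var(Xbar)/(1/10)^2 = 1/(1/100) = 100
Bound exceeds 1, so trivial bound: 1

1


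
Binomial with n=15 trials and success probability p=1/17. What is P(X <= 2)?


P(X<=2) = P(X=0) + P(X=1) + P(X=2)
= 1152921504606846976/2862423051509815793 + 1080863910568919040/2862423051509815793 + 472877960873902080/2862423051509815793
= 2706663376049668096/2862423051509815793

2706663376049668096/2862423051509815793


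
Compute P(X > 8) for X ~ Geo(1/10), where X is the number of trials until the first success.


P(X > 8) = P(first 8 trials all fail) = (1-p)^8 = (9/10)^8 = 43046721/100000000

43046721/100000000


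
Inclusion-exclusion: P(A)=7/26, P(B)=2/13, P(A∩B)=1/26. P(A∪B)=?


P(A∪B) = P(A) + P(B) - P(A∩B)
= 7/26 + 2/13 - 1/26 = 5/13

5/13


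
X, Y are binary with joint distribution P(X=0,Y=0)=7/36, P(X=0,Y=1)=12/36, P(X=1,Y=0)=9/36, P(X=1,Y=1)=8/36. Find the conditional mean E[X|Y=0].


P(Y=0) = 16/36
E[X|Y=0] = (0*7 + 1*9)/16 = 9/16

9/16


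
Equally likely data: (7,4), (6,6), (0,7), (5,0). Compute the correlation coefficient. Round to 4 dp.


Cov(X,Y) = -3.1250, Var(X) = 7.2500, Var(Y) = 7.1875
rho = Cov/(sqrt(VarX)*sqrt(VarY)) = -0.4329

-0.4329


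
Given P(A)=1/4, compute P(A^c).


P(A') = 1 - P(A) = 1 - 1/4 = 3/4

3/4


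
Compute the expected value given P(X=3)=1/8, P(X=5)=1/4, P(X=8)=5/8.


E[X] = sum(x * P(x))
= 3*1/8 + 5*1/4 + 8*5/8
= 53/8

53/8


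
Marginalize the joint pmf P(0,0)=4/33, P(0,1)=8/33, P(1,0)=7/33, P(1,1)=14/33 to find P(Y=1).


P(Y=1) = P(0,1)+P(1,1) = 8/33 + 14/33 = 22/33 = 2/3

2/3


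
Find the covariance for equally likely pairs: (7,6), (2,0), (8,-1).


E[X]=17/3, E[Y]=5/3, E[XY]=34/3
Cov(X,Y) = E[XY] - E[X]E[Y] = 34/3 - 17/3*5/3 = 17/9

17/9


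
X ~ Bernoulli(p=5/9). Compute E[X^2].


For Bernoulli: X in {0,1}
E[X^2] = 0^2*(1-5/9) + 1^2*5/9 = 5/9

5/9


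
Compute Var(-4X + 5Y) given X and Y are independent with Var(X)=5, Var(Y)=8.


Independence => Cov(X,Y)=0
Var(-4X + 5Y) = (-4)^2*Var(X) + 5^2*Var(Y)
= 16*5 + 25*8 = 280

280


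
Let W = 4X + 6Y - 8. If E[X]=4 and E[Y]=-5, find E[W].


E[4X + 6Y - 8] = 4*E[X] + 6*E[Y] - 8
= (4)*(4) + (6)*(-5) + (-8)
= 16 - 30 - 8 = -22

-22


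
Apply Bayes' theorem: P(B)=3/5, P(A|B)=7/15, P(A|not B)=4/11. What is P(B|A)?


P(A) = P(A|B)P(B) + P(A|B')P(B') = 7/15*3/5 + 4/11*2/5 = 117/275
P(B|A) = P(A|B)P(B)/P(A) = (7/25)/(117/275) = 77/117

77/117


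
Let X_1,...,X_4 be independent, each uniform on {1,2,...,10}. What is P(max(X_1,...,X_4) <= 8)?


P(max <= 8) = P(all X_i <= 8) = (P(X_1 <= 8))^4
= (8/10)^4 = (4/5)^4 = 256/625

256/625


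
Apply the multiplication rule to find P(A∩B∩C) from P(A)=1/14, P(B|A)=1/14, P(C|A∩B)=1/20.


P(A∩B∩C) = P(A) * P(B|A) * P(C|A∩B)
= 1/14 * 1/14 * 1/20
= 1/196 * 1/20 = 1/3920

1/3920


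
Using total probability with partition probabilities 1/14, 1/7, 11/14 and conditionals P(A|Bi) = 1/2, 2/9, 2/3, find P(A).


P(A) = P(A|B1)P(B1) + P(A|B2)P(B2) + P(A|B3)P(B3)
= 1/2*1/14 + 2/9*1/7 + 2/3*11/14
= 1/28 + 2/63 + 11/21 = 149/252

149/252


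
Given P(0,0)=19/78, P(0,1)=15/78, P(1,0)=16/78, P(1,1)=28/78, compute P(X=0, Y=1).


Read from table: P(X=0, Y=1) = 15/78 = 5/26

5/26


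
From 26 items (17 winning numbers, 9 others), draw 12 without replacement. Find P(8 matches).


P(X=8) = C(17,8)*C(9,4) / C(26,12)
= 24310*126 / 9657700
= 3063060/9657700 = 693/2185

693/2185


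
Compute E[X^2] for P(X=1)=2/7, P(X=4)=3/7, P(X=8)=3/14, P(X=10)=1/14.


E[X^2] = sum(g(x)*P(x))
= 1*2/7 + 16*3/7 + 64*3/14 + 100*1/14
= 28

28


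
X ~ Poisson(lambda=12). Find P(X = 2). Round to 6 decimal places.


P(X=2) = e^(-12) * 12^2 / 2!
≈ 0.000006144212353 * 144 / 2
≈ 0.000442

0.000442


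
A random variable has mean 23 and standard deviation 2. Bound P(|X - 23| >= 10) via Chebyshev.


k = 10/2 = 5
Chebyshev: P(|X-mu| >= k*sigma) <= 1/k^2 = 1/5^2 = 1/25

1/25


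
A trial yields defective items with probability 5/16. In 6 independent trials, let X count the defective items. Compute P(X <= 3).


P(X<=3) = P(X=0) + P(X=1) + P(X=2) + P(X=3)
= 1771561/16777216 + 2415765/8388608 + 5490375/16777216 + 831875/4194304
= 7710483/8388608

7710483/8388608


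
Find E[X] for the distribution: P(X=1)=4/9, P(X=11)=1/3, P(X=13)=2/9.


E[X] = sum(x * P(x))
= 1*4/9 + 11*1/3 + 13*2/9
= 7

7


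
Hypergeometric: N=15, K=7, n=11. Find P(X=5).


P(X=5) = C(7,5)*C(8,6) / C(15,11)
= 21*28 / 1365
= 588/1365 = 28/65

28/65


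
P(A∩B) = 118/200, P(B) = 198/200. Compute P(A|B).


P(A|B) = P(A∩B)/P(B) = (118/200)/(198/200) = 118/198 = 59/99

59/99


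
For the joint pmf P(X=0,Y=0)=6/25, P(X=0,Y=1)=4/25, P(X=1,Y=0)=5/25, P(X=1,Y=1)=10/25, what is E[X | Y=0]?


P(Y=0) = 11/25
E[X|Y=0] = (0*6 + 1*5)/11 = 5/11

5/11


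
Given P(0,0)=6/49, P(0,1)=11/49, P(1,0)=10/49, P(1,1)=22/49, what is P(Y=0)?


P(Y=0) = P(0,0)+P(1,0) = 6/49 + 10/49 = 16/49

16/49


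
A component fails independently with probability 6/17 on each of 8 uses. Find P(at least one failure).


P(at least one) = 1 - P(none)
P(none) = (1 - 6/17)^8 = (11/17)^8 = 214358881/6975757441
P(at least one) = 1 - 214358881/6975757441 = 6761398560/6975757441

6761398560/6975757441


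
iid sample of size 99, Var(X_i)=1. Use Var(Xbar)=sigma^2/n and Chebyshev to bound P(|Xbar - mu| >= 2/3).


Var(Xbar) = Var(X)/n = 1/99
Chebyshev: P(|Xbar-mu| >= 2/3) <= Var(Xbar)/(2/3)^2 = (1/99)/(4/9) = 1/44

1/44


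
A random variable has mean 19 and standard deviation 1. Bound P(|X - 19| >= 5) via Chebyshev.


k = 5/1 = 5
Chebyshev: P(|X-mu| >= k*sigma) <= 1/k^2 = 1/5^2 = 1/25

1/25


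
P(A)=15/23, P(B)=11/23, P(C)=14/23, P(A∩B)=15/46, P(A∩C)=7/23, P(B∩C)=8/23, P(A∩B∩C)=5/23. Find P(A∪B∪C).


P(A∪B∪C) = P(A)+P(B)+P(C) - P(AB)-P(AC)-P(BC) + P(ABC)
= 15/23+11/23+14/23 - 15/46-7/23-8/23 + 5/23
= 45/46

45/46


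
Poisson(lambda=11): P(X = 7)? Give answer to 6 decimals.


P(X=7) = e^(-11) * 11^7 / 7!
≈ 0.00001670170079 * 19487171 / 5040
≈ 0.064577

0.064577


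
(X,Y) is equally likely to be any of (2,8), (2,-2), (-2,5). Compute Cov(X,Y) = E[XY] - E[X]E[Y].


E[X]=2/3, E[Y]=11/3, E[XY]=2/3
Cov(X,Y) = E[XY] - E[X]E[Y] = 2/3 - 2/3*11/3 = -16/9

-16/9


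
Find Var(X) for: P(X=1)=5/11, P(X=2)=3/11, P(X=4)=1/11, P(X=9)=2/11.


E[X] = 3, E[X^2] = 195/11
Var(X) = E[X^2] - (E[X])^2 = 195/11 - (3)^2 = 96/11

96/11


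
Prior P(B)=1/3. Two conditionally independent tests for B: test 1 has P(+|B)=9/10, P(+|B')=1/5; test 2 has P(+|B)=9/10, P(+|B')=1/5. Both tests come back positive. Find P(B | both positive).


After test 1: P(+) = 9/10*1/3 + 1/5*2/3 = 13/30
P(B|+) = (3/10)/(13/30) = 9/13
After test 2 (use post1 as new prior): P(+) = 9/10*9/13 + 1/5*4/13 = 89/130
P(B|+,+) = (81/130)/(89/130) = 81/89

81/89


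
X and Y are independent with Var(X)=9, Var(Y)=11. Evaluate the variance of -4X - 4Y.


Independence => Cov(X,Y)=0
Var(-4X - 4Y) = (-4)^2*Var(X) + (-4)^2*Var(Y)
= 16*9 + 16*11 = 320

320


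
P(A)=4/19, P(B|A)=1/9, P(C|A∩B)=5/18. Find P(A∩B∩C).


P(A∩B∩C) = P(A) * P(B|A) * P(C|A∩B)
= 4/19 * 1/9 * 5/18
= 4/171 * 5/18 = 10/1539

10/1539


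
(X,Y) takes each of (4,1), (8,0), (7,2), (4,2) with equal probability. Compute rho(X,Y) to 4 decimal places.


Cov(X,Y) = -0.6875, Var(X) = 3.1875, Var(Y) = 0.6875
rho = Cov/(sqrt(VarX)*sqrt(VarY)) = -0.4644

-0.4644


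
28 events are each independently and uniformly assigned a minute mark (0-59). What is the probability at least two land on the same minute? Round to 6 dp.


P(all different) = prod((60-i)/60 for i=0..27) = 0.000515
P(at least one match) = 1 - 0.000515 = 0.999485

0.999485


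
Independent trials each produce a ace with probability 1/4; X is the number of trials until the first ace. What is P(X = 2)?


P(X=2) = (1-p)^1 * p = (3/4)^1 * 1/4
= 3/4 * 1/4 = 3/16

3/16


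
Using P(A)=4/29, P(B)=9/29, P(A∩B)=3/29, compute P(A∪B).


P(A∪B) = P(A) + P(B) - P(A∩B)
= 4/29 + 9/29 - 3/29 = 10/29

10/29


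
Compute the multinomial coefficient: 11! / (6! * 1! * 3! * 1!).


11! = 39916800
Denominator: 6!=720 * 1!=1 * 3!=6 * 1!=1
Coefficient = 39916800 / 4320 = 9240

9240


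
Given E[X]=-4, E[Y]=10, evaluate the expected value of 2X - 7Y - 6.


E[2X - 7Y - 6] = 2*E[X] - 7*E[Y] - 6
= (2)*(-4) + (-7)*(10) + (-6)
= -8 - 70 - 6 = -84

-84


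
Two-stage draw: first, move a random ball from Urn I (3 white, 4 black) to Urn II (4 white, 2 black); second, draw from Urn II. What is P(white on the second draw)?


P(transfer white) = 3/7; P(transfer black) = 4/7
If white transferred: Urn II has 5 white of 7, so P(white|white moved) = 5/7
If black transferred: Urn II has 4 white of 7, so P(white|black moved) = 4/7
By total probability: P(white) = 3/7*5/7 + 4/7*4/7 = 31/49

31/49


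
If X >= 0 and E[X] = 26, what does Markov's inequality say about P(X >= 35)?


Markov: P(X >= a) <= E[X]/a
P(X >= 35) <= 26/35

26/35


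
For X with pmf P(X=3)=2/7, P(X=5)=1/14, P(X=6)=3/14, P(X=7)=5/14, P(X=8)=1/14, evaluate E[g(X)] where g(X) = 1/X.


E[1/X] = sum(g(x)*P(x))
= 1/3*2/7 + 1/5*1/14 + 1/6*3/14 + 1/7*5/14 + 1/8*1/14
= 2413/11760

2413/11760


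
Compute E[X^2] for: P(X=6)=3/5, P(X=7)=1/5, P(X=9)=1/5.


E[X^2] = sum(x^2 * P(x))
= 36*3/5 + 49*1/5 + 81*1/5
= 238/5

238/5


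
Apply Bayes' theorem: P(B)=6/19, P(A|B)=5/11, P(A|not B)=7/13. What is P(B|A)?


P(A) = P(A|B)P(B) + P(A|B')P(B') = 5/11*6/19 + 7/13*13/19 = 107/209
P(B|A) = P(A|B)P(B)/P(A) = (30/209)/(107/209) = 30/107

30/107


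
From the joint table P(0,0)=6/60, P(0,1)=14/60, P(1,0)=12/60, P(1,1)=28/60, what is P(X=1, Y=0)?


Read from table: P(X=1, Y=0) = 12/60 = 1/5

1/5


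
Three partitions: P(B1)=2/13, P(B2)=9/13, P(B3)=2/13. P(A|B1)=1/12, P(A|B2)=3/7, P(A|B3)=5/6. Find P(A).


P(A) = P(A|B1)P(B1) + P(A|B2)P(B2) + P(A|B3)P(B3)
= 1/12*2/13 + 3/7*9/13 + 5/6*2/13
= 1/78 + 27/91 + 5/39 = 239/546

239/546


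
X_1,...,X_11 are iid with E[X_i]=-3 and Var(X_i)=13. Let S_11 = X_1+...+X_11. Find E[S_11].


E[S_n] = n*E[X_1] = 11*-3 = -33

-33


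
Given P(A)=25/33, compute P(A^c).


P(A') = 1 - P(A) = 1 - 25/33 = 8/33

8/33


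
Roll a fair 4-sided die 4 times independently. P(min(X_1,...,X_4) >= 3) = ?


P(min >= 3) = P(all X_i >= 3) = (P(X_1 >= 3))^4
= (2/4)^4 = (1/2)^4 = 1/16

1/16


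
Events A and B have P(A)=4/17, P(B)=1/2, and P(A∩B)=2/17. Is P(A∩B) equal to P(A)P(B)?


P(A)*P(B) = 4/17*1/2 = 2/17
P(A∩B) = 2/17, which equals P(A)P(B), so independent

Yes, A and B are independent


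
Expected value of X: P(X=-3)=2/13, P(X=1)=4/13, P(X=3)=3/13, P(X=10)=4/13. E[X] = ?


E[X] = sum(x * P(x))
= -3*2/13 + 1*4/13 + 3*3/13 + 10*4/13
= 47/13

47/13


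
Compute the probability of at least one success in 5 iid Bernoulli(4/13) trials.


P(at least one) = 1 - P(none)
P(none) = (1 - 4/13)^5 = (9/13)^5 = 59049/371293
P(at least one) = 1 - 59049/371293 = 312244/371293

312244/371293


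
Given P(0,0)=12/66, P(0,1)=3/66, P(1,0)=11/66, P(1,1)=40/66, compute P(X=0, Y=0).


Read from table: P(X=0, Y=0) = 12/66 = 2/11

2/11


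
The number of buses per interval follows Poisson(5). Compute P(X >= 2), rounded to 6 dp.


P(X>=2) = 1 - P(X<=1) = 1 - (e^(-5)*5^0/0! + e^(-5)*5^1/1!)
≈ 1 - (0.0067379470 + 0.0336897350)
= 1 - 0.0404276820 = 0.9595723180
≈ 0.959572

0.959572


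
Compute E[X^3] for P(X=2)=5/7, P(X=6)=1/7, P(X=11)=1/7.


E[X^3] = sum(g(x)*P(x))
= 8*5/7 + 216*1/7 + 1331*1/7
= 1587/7

1587/7


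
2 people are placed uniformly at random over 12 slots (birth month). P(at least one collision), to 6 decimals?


P(all different) = prod((12-i)/12 for i=0..1) = 0.916667
P(at least one match) = 1 - 0.916667 = 0.083333

0.083333


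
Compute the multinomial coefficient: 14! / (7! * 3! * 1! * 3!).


14! = 87178291200
Denominator: 7!=5040 * 3!=6 * 1!=1 * 3!=6
Coefficient = 87178291200 / 181440 = 480480

480480


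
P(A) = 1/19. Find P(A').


P(A') = 1 - P(A) = 1 - 1/19 = 18/19

18/19


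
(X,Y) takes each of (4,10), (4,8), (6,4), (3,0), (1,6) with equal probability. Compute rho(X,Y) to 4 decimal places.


Cov(X,Y) = 0.2400, Var(X) = 2.6400, Var(Y) = 11.8400
rho = Cov/(sqrt(VarX)*sqrt(VarY)) = 0.0429

0.0429


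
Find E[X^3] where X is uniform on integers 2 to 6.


E[X^3] = (1/5) * sum(x^3 for x=2..6)
= 440/5 = 88

88


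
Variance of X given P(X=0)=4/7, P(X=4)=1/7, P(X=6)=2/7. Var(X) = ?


E[X] = 16/7, E[X^2] = 88/7
Var(X) = E[X^2] - (E[X])^2 = 88/7 - (16/7)^2 = 360/49

360/49


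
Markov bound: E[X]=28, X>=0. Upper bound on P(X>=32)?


Markov: P(X >= a) <= E[X]/a
P(X >= 32) <= 28/32 = 7/8

7/8


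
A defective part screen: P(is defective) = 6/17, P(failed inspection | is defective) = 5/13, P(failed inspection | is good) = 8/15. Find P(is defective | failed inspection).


P(A) = P(A|B)P(B) + P(A|B')P(B') = 5/13*6/17 + 8/15*11/17 = 1594/3315
P(B|A) = P(A|B)P(B)/P(A) = (30/221)/(1594/3315) = 225/797

225/797


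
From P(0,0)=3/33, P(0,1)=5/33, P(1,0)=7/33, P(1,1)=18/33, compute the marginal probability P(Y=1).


P(Y=1) = P(0,1)+P(1,1) = 5/33 + 18/33 = 23/33

23/33


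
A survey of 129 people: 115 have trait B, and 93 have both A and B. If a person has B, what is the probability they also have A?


P(A|B) = P(A∩B)/P(B) = (93/129)/(115/129) = 93/115

93/115


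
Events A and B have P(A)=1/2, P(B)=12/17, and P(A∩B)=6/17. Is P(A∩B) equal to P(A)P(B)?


P(A)*P(B) = 1/2*12/17 = 6/17
P(A∩B) = 6/17, which equals P(A)P(B), so independent

Yes, A and B are independent


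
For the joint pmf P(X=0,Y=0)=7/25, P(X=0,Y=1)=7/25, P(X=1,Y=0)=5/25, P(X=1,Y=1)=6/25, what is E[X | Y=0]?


P(Y=0) = 12/25
E[X|Y=0] = (0*7 + 1*5)/12 = 5/12

5/12


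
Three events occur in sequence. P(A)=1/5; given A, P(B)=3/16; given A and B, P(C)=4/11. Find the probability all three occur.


P(A∩B∩C) = P(A) * P(B|A) * P(C|A∩B)
= 1/5 * 3/16 * 4/11
= 3/80 * 4/11 = 3/220

3/220


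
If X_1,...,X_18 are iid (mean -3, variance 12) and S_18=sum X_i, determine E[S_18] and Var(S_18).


E[S_n] = n*mu = 18*-3 = -54
Var(S_n) = n*sigma^2 = 18*12 = 216

E[S_18]=-54, Var(S_18)=216


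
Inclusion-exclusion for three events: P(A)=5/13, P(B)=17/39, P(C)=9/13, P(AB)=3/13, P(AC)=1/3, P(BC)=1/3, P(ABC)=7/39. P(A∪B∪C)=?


P(A∪B∪C) = P(A)+P(B)+P(C) - P(AB)-P(AC)-P(BC) + P(ABC)
= 5/13+17/39+9/13 - 3/13-1/3-1/3 + 7/39
= 31/39

31/39


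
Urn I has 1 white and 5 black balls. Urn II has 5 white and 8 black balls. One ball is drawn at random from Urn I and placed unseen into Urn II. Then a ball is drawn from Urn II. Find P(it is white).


P(transfer white) = 1/6; P(transfer black) = 5/6
If white transferred: Urn II has 6 white of 14, so P(white|white moved) = 3/7
If black transferred: Urn II has 5 white of 14, so P(white|black moved) = 5/14
By total probability: P(white) = 1/6*3/7 + 5/6*5/14 = 31/84

31/84


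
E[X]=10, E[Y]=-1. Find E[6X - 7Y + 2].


E[6X - 7Y + 2] = 6*E[X] - 7*E[Y] + 2
= (6)*(10) + (-7)*(-1) + (2)
= 60 + 7 + 2 = 69

69


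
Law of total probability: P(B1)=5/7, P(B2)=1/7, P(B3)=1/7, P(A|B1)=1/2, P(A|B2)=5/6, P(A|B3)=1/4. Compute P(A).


P(A) = P(A|B1)P(B1) + P(A|B2)P(B2) + P(A|B3)P(B3)
= 1/2*5/7 + 5/6*1/7 + 1/4*1/7
= 5/14 + 5/42 + 1/28 = 43/84

43/84


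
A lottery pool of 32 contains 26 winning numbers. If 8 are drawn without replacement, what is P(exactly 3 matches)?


P(X=3) = C(26,3)*C(6,5) / C(32,8)
= 2600*6 / 10518300
= 15600/10518300 = 4/2697

4/2697


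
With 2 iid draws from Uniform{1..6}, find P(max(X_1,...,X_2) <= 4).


P(max <= 4) = P(all X_i <= 4) = (P(X_1 <= 4))^2
= (4/6)^2 = (2/3)^2 = 4/9

4/9


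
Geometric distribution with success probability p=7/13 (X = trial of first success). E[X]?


For geometric (trials until first success), E[X] = 1/p = 1/(7/13) = 13/7

13/7


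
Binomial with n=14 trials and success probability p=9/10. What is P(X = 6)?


P(X=6) = C(14,6) * p^6 * (1-p)^8
= 3003 * 531441/1000000 * 1/100000000
= 1595917323/100000000000000

1595917323/100000000000000


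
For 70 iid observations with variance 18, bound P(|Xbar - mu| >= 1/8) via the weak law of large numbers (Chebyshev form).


Var(Xbar) = Var(X)/n = 18/70
Chebyshev: P(|Xbar-mu| >= 1/8) <= Var(Xbar)/(1/8)^2 = (9/35)/(1/64) = 576/35
Bound exceeds 1, so trivial bound: 1

1


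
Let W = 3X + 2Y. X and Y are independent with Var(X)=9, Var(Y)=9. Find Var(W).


Independence => Cov(X,Y)=0
Var(3X + 2Y) = 3^2*Var(X) + 2^2*Var(Y)
= 9*9 + 4*9 = 117

117


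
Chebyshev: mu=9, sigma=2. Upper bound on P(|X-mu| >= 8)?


k = 8/2 = 4
Chebyshev: P(|X-mu| >= k*sigma) <= 1/k^2 = 1/4^2 = 1/16

1/16


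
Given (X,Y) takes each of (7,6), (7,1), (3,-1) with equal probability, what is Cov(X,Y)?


E[X]=17/3, E[Y]=2, E[XY]=46/3
Cov(X,Y) = E[XY] - E[X]E[Y] = 46/3 - 17/3*2 = 4

4


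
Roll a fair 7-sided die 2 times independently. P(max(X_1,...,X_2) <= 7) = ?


P(max <= 7) = P(all X_i <= 7) = (P(X_1 <= 7))^2
= (7/7)^2 = 1^2 = 1

1


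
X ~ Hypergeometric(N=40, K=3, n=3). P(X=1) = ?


P(X=1) = C(3,1)*C(37,2) / C(40,3)
= 3*666 / 9880
= 1998/9880 = 999/4940

999/4940


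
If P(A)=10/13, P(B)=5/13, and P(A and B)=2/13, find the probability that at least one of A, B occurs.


P(A∪B) = P(A) + P(B) - P(A∩B)
= 10/13 + 5/13 - 2/13 = 1

1


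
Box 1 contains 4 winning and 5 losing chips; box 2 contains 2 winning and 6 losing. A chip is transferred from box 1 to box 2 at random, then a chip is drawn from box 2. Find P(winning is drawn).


P(transfer winning) = 4/9; P(transfer losing) = 5/9
If winning transferred: Urn II has 3 winning of 9, so P(winning|winning moved) = 1/3
If losing transferred: Urn II has 2 winning of 9, so P(winning|losing moved) = 2/9
By total probability: P(winning) = 4/9*1/3 + 5/9*2/9 = 22/81

22/81


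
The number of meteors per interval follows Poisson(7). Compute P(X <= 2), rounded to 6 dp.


P(X<=2) = e^(-7)*7^0/0! + e^(-7)*7^1/1! + e^(-7)*7^2/2!
≈ 0.0009118820 + 0.0063831738 + 0.0223411082
= 0.0296361640
≈ 0.029636

0.029636


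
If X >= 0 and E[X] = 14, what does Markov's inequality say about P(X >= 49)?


Markov: P(X >= a) <= E[X]/a
P(X >= 49) <= 14/49 = 2/7

2/7


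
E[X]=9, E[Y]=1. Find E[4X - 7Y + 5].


E[4X - 7Y + 5] = 4*E[X] - 7*E[Y] + 5
= (4)*(9) + (-7)*(1) + (5)
= 36 - 7 + 5 = 34

34


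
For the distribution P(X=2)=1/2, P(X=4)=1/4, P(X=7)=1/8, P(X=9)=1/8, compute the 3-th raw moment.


E[X^3] = sum(x^3 * P(x))
= 8*1/2 + 64*1/4 + 343*1/8 + 729*1/8
= 154

154


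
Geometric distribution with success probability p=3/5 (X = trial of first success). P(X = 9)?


P(X=9) = (1-p)^8 * p = (2/5)^8 * 3/5
= 256/390625 * 3/5 = 768/1953125

768/1953125


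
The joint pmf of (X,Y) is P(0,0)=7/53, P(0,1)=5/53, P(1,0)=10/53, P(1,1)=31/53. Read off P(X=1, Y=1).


Read from table: P(X=1, Y=1) = 31/53

31/53


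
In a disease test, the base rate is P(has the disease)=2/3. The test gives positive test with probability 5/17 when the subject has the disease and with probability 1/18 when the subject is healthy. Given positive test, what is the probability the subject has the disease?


P(A) = P(A|B)P(B) + P(A|B')P(B') = 5/17*2/3 + 1/18*1/3 = 197/918
P(B|A) = P(A|B)P(B)/P(A) = (10/51)/(197/918) = 180/197

180/197


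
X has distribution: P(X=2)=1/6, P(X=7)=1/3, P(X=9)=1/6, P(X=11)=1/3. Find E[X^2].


E[X^2] = sum(g(x)*P(x))
= 4*1/6 + 49*1/3 + 81*1/6 + 121*1/3
= 425/6

425/6


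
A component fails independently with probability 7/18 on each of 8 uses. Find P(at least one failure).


P(at least one) = 1 - P(none)
P(none) = (1 - 7/18)^8 = (11/18)^8 = 214358881/11019960576
P(at least one) = 1 - 214358881/11019960576 = 10805601695/11019960576

10805601695/11019960576


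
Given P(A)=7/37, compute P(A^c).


P(A') = 1 - P(A) = 1 - 7/37 = 30/37

30/37


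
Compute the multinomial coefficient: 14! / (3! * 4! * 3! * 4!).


14! = 87178291200
Denominator: 3!=6 * 4!=24 * 3!=6 * 4!=24
Coefficient = 87178291200 / 20736 = 4204200

4204200


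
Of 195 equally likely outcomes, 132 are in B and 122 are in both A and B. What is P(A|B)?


P(A|B) = P(A∩B)/P(B) = (122/195)/(132/195) = 122/132 = 61/66

61/66


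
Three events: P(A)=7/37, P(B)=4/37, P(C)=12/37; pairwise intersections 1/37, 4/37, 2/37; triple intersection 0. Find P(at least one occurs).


P(A∪B∪C) = P(A)+P(B)+P(C) - P(AB)-P(AC)-P(BC) + P(ABC)
= 7/37+4/37+12/37 - 1/37-4/37-2/37 + 0
= 16/37

16/37


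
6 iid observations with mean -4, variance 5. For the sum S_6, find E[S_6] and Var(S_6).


E[S_n] = n*mu = 6*-4 = -24
Var(S_n) = n*sigma^2 = 6*5 = 30

E[S_6]=-24, Var(S_6)=30


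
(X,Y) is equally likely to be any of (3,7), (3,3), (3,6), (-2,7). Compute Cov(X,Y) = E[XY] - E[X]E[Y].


E[X]=7/4, E[Y]=23/4, E[XY]=17/2
Cov(X,Y) = E[XY] - E[X]E[Y] = 17/2 - 7/4*23/4 = -25/16

-25/16


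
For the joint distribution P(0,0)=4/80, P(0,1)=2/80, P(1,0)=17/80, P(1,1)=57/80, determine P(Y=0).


P(Y=0) = P(0,0)+P(1,0) = 4/80 + 17/80 = 21/80

21/80


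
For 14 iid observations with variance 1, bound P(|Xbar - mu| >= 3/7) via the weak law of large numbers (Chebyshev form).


Var(Xbar) = Var(X)/n = 1/14
Chebyshev: P(|Xbar-mu| >= 3/7) <= Var(Xbar)/(3/7)^2 = (1/14)/(9/49) = 7/18

7/18


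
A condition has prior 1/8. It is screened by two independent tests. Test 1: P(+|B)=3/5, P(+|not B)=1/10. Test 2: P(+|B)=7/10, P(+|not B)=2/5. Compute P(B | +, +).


After test 1: P(+) = 3/5*1/8 + 1/10*7/8 = 13/80
P(B|+) = (3/40)/(13/80) = 6/13
After test 2 (use post1 as new prior): P(+) = 7/10*6/13 + 2/5*7/13 = 7/13
P(B|+,+) = (21/65)/(7/13) = 3/5

3/5


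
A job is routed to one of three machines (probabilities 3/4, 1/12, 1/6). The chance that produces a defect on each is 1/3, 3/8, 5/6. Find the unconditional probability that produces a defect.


P(A) = P(A|B1)P(B1) + P(A|B2)P(B2) + P(A|B3)P(B3)
= 1/3*3/4 + 3/8*1/12 + 5/6*1/6
= 1/4 + 1/32 + 5/36 = 121/288

121/288


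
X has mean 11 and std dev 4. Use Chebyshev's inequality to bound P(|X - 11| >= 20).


k = 20/4 = 5
Chebyshev: P(|X-mu| >= k*sigma) <= 1/k^2 = 1/5^2 = 1/25

1/25


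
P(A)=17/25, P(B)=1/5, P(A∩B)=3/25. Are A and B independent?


P(A)*P(B) = 17/25*1/5 = 17/125
P(A∩B) = 3/25 != 17/125, so not independent

No, A and B are not independent


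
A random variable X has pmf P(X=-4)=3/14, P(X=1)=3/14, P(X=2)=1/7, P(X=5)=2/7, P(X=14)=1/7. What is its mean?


E[X] = sum(x * P(x))
= -4*3/14 + 1*3/14 + 2*1/7 + 5*2/7 + 14*1/7
= 43/14

43/14


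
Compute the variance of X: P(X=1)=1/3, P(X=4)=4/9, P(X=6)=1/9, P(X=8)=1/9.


E[X] = 11/3, E[X^2] = 167/9
Var(X) = E[X^2] - (E[X])^2 = 167/9 - (11/3)^2 = 46/9

46/9


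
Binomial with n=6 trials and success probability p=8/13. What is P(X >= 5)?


P(X>=5) = P(X=5) + P(X=6)
= 983040/4826809 + 262144/4826809
= 1245184/4826809

1245184/4826809


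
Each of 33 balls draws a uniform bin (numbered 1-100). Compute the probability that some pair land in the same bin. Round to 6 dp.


P(all different) = prod((100-i)/100 for i=0..32) = 0.002559
P(at least one match) = 1 - 0.002559 = 0.997441

0.997441


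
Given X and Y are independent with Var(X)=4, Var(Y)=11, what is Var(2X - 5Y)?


Independence => Cov(X,Y)=0
Var(2X - 5Y) = 2^2*Var(X) + (-5)^2*Var(Y)
= 4*4 + 25*11 = 291

291


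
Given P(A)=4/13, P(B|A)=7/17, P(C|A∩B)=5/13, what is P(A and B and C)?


P(A∩B∩C) = P(A) * P(B|A) * P(C|A∩B)
= 4/13 * 7/17 * 5/13
= 28/221 * 5/13 = 140/2873

140/2873


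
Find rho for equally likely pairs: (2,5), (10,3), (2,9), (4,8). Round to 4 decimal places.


Cov(X,Y) = -5.6250, Var(X) = 10.7500, Var(Y) = 5.6875
rho = Cov/(sqrt(VarX)*sqrt(VarY)) = -0.7194

-0.7194


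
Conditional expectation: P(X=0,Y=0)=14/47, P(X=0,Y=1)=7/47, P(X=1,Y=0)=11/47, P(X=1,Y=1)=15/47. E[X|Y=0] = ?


P(Y=0) = 25/47
E[X|Y=0] = (0*14 + 1*11)/25 = 11/25

11/25


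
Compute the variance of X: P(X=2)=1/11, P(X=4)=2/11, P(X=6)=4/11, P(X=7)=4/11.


E[X] = 62/11, E[X^2] = 376/11
Var(X) = E[X^2] - (E[X])^2 = 376/11 - (62/11)^2 = 292/121

292/121


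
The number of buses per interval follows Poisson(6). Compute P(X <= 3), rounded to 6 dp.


P(X<=3) = e^(-6)*6^0/0! + e^(-6)*6^1/1! + e^(-6)*6^2/2! + e^(-6)*6^3/3!
≈ 0.0024787522 + 0.0148725131 + 0.0446175392 + 0.0892350784
= 0.1512038829
≈ 0.151204

0.151204


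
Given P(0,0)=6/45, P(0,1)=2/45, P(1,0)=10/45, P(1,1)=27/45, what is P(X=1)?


P(X=1) = P(1,0)+P(1,1) = 10/45 + 27/45 = 37/45

37/45


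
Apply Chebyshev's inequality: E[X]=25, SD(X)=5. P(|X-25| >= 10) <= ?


k = 10/5 = 2
Chebyshev: P(|X-mu| >= k*sigma) <= 1/k^2 = 1/2^2 = 1/4

1/4


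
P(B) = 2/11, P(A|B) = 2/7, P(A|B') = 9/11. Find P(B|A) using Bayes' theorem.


P(A) = P(A|B)P(B) + P(A|B')P(B') = 2/7*2/11 + 9/11*9/11 = 611/847
P(B|A) = P(A|B)P(B)/P(A) = (4/77)/(611/847) = 44/611

44/611


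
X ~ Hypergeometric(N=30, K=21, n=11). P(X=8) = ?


P(X=8) = C(21,8)*C(9,3) / C(30,11)
= 203490*84 / 54627300
= 17093160/54627300 = 13566/43355

13566/43355


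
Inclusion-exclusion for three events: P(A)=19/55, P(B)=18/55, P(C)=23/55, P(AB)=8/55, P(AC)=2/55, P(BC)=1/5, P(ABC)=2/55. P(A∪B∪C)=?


P(A∪B∪C) = P(A)+P(B)+P(C) - P(AB)-P(AC)-P(BC) + P(ABC)
= 19/55+18/55+23/55 - 8/55-2/55-1/5 + 2/55
= 41/55

41/55


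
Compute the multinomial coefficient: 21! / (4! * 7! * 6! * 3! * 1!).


21! = 51090942171709440000
Denominator: 4!=24 * 7!=5040 * 6!=720 * 3!=6 * 1!=1
Coefficient = 51090942171709440000 / 522547200 = 97772875200

97772875200


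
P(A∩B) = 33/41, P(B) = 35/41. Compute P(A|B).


P(A|B) = P(A∩B)/P(B) = (33/41)/(35/41) = 33/35

33/35


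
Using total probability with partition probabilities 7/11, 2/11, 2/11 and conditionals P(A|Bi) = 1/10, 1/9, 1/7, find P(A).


P(A) = P(A|B1)P(B1) + P(A|B2)P(B2) + P(A|B3)P(B3)
= 1/10*7/11 + 1/9*2/11 + 1/7*2/11
= 7/110 + 2/99 + 2/77 = 761/6930

761/6930


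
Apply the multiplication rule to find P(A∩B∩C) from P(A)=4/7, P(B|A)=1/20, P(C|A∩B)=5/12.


P(A∩B∩C) = P(A) * P(B|A) * P(C|A∩B)
= 4/7 * 1/20 * 5/12
= 1/35 * 5/12 = 1/84

1/84


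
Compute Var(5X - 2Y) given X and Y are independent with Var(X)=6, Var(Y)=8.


Independence => Cov(X,Y)=0
Var(5X - 2Y) = 5^2*Var(X) + (-2)^2*Var(Y)
= 25*6 + 4*8 = 182

182


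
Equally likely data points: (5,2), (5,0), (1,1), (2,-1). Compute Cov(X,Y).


E[X]=13/4, E[Y]=1/2, E[XY]=9/4
Cov(X,Y) = E[XY] - E[X]E[Y] = 9/4 - 13/4*1/2 = 5/8

5/8


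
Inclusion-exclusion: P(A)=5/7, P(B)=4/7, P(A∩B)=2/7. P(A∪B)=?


P(A∪B) = P(A) + P(B) - P(A∩B)
= 5/7 + 4/7 - 2/7 = 1

1


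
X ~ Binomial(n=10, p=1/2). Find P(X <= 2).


P(X<=2) = P(X=0) + P(X=1) + P(X=2)
= 1/1024 + 5/512 + 45/1024
= 7/128

7/128


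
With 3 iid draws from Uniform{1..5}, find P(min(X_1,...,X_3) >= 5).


P(min >= 5) = P(all X_i >= 5) = (P(X_1 >= 5))^3
= (1/5)^3 = 1/125

1/125


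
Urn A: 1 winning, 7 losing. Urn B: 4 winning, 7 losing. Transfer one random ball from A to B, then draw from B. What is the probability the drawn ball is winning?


P(transfer winning) = 1/8; P(transfer losing) = 7/8
If winning transferred: Urn II has 5 winning of 12, so P(winning|winning moved) = 5/12
If losing transferred: Urn II has 4 winning of 12, so P(winning|losing moved) = 1/3
By total probability: P(winning) = 1/8*5/12 + 7/8*1/3 = 11/32

11/32


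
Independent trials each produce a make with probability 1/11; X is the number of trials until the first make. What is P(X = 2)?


P(X=2) = (1-p)^1 * p = (10/11)^1 * 1/11
= 10/11 * 1/11 = 10/121

10/121


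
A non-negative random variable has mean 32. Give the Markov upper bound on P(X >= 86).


Markov: P(X >= a) <= E[X]/a
P(X >= 86) <= 32/86 = 16/43

16/43


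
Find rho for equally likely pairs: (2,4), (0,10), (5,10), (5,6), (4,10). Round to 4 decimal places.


Cov(X,Y) = 0.0000, Var(X) = 3.7600, Var(Y) = 6.4000
rho = Cov/(sqrt(VarX)*sqrt(VarY)) = 0.0000

0.0000


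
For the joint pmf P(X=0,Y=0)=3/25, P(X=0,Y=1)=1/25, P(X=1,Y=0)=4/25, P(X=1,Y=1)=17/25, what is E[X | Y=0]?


P(Y=0) = 7/25
E[X|Y=0] = (0*3 + 1*4)/7 = 4/7

4/7


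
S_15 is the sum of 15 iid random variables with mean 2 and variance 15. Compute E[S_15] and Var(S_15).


E[S_n] = n*mu = 15*2 = 30
Var(S_n) = n*sigma^2 = 15*15 = 225

E[S_15]=30, Var(S_15)=225


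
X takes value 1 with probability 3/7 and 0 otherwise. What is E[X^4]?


For Bernoulli: X in {0,1}
E[X^4] = 0^4*(1-3/7) + 1^4*3/7 = 3/7

3/7


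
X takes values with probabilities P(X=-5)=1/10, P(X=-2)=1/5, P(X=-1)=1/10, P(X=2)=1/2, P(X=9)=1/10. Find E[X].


E[X] = sum(x * P(x))
= -5*1/10 - 2*1/5 - 1*1/10 + 2*1/2 + 9*1/10
= 9/10

9/10


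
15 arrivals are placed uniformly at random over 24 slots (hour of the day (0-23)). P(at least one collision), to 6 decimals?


P(all different) = prod((24-i)/24 for i=0..14) = 0.003387
P(at least one match) = 1 - 0.003387 = 0.996613

0.996613


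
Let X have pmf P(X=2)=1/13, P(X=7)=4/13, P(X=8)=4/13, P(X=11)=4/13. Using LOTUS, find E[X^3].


E[X^3] = sum(g(x)*P(x))
= 8*1/13 + 343*4/13 + 512*4/13 + 1331*4/13
= 8752/13

8752/13


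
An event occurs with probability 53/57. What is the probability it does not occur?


P(A') = 1 - P(A) = 1 - 53/57 = 4/57

4/57


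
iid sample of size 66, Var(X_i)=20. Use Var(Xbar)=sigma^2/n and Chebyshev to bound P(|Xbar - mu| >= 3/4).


Var(Xbar) = Var(X)/n = 20/66
Chebyshev: P(|Xbar-mu| >= 3/4) <= Var(Xbar)/(3/4)^2 = (10/33)/(9/16) = 160/297

160/297


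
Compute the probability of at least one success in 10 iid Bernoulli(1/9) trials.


P(at least one) = 1 - P(none)
P(none) = (1 - 1/9)^10 = (8/9)^10 = 1073741824/3486784401
P(at least one) = 1 - 1073741824/3486784401 = 2413042577/3486784401

2413042577/3486784401


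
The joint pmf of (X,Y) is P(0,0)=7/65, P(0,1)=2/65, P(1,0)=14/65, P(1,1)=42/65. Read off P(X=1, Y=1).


Read from table: P(X=1, Y=1) = 42/65

42/65


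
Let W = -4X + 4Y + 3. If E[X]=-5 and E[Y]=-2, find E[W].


E[-4X + 4Y + 3] = -4*E[X] + 4*E[Y] + 3
= (-4)*(-5) + (4)*(-2) + (3)
= 20 - 8 + 3 = 15

15


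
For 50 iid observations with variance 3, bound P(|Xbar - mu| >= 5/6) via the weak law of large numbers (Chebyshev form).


Var(Xbar) = Var(X)/n = 3/50
Chebyshev: P(|Xbar-mu| >= 5/6) <= Var(Xbar)/(5/6)^2 = (3/50)/(25/36) = 54/625

54/625


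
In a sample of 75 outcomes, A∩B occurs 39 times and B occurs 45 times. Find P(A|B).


P(A|B) = P(A∩B)/P(B) = (39/75)/(45/75) = 39/45 = 13/15

13/15


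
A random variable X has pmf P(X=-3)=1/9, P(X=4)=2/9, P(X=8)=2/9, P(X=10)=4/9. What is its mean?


E[X] = sum(x * P(x))
= -3*1/9 + 4*2/9 + 8*2/9 + 10*4/9
= 61/9

61/9


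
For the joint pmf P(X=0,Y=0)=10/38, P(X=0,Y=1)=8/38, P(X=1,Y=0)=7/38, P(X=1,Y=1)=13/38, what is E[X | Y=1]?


P(Y=1) = 21/38
E[X|Y=1] = (0*8 + 1*13)/21 = 13/21

13/21


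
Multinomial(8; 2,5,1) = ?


8! = 40320
Denominator: 2!=2 * 5!=120 * 1!=1
Coefficient = 40320 / 240 = 168

168


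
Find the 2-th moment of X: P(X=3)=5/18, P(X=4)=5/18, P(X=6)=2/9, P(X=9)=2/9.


E[X^2] = sum(x^2 * P(x))
= 9*5/18 + 16*5/18 + 36*2/9 + 81*2/9
= 593/18

593/18


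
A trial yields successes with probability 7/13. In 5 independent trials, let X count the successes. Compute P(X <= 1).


P(X<=1) = P(X=0) + P(X=1)
= 7776/371293 + 45360/371293
= 53136/371293

53136/371293


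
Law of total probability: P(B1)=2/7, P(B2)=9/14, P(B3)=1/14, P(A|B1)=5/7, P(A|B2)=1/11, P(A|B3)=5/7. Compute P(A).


P(A) = P(A|B1)P(B1) + P(A|B2)P(B2) + P(A|B3)P(B3)
= 5/7*2/7 + 1/11*9/14 + 5/7*1/14
= 10/49 + 9/154 + 5/98 = 169/539

169/539


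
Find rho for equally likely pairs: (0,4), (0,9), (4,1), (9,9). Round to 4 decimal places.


Cov(X,Y) = 2.5625, Var(X) = 13.6875, Var(Y) = 11.6875
rho = Cov/(sqrt(VarX)*sqrt(VarY)) = 0.2026

0.2026


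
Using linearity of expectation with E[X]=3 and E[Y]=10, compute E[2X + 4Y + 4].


E[2X + 4Y + 4] = 2*E[X] + 4*E[Y] + 4
= (2)*(3) + (4)*(10) + (4)
= 6 + 40 + 4 = 50

50


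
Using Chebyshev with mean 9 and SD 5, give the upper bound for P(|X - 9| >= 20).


k = 20/5 = 4
Chebyshev: P(|X-mu| >= k*sigma) <= 1/k^2 = 1/4^2 = 1/16

1/16


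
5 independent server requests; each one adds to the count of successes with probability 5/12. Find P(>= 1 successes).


P(at least one) = 1 - P(none)
P(none) = (1 - 5/12)^5 = (7/12)^5 = 16807/248832
P(at least one) = 1 - 16807/248832 = 232025/248832

232025/248832


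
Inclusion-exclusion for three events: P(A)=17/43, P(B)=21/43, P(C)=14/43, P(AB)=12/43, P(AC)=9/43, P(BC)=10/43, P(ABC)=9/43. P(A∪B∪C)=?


P(A∪B∪C) = P(A)+P(B)+P(C) - P(AB)-P(AC)-P(BC) + P(ABC)
= 17/43+21/43+14/43 - 12/43-9/43-10/43 + 9/43
= 30/43

30/43


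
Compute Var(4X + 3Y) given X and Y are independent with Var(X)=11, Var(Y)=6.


Independence => Cov(X,Y)=0
Var(4X + 3Y) = 4^2*Var(X) + 3^2*Var(Y)
= 16*11 + 9*6 = 230

230


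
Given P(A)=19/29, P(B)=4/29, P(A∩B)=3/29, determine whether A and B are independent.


P(A)*P(B) = 19/29*4/29 = 76/841
P(A∩B) = 3/29 != 76/841, so not independent

No, A and B are not independent


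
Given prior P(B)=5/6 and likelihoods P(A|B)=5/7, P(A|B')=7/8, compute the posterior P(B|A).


P(A) = P(A|B)P(B) + P(A|B')P(B') = 5/7*5/6 + 7/8*1/6 = 83/112
P(B|A) = P(A|B)P(B)/P(A) = (25/42)/(83/112) = 200/249

200/249


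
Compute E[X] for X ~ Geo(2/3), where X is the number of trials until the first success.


For geometric (trials until first success), E[X] = 1/p = 1/(2/3) = 3/2

3/2


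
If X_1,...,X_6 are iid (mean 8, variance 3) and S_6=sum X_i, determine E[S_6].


E[S_n] = n*E[X_1] = 6*8 = 48

48


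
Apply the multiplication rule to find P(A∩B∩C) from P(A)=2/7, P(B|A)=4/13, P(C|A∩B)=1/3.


P(A∩B∩C) = P(A) * P(B|A) * P(C|A∩B)
= 2/7 * 4/13 * 1/3
= 8/91 * 1/3 = 8/273

8/273


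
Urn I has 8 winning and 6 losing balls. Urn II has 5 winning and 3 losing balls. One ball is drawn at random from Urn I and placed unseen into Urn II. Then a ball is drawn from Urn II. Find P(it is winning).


P(transfer winning) = 8/14 = 4/7; P(transfer losing) = 3/7
If winning transferred: Urn II has 6 winning of 9, so P(winning|winning moved) = 2/3
If losing transferred: Urn II has 5 winning of 9, so P(winning|losing moved) = 5/9
By total probability: P(winning) = 4/7*2/3 + 3/7*5/9 = 13/21

13/21


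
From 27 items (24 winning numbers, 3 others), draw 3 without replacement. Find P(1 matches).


P(X=1) = C(24,1)*C(3,2) / C(27,3)
= 24*3 / 2925
= 72/2925 = 8/325

8/325


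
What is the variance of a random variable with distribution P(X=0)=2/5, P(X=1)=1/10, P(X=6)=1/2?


E[X] = 31/10, E[X^2] = 181/10
Var(X) = E[X^2] - (E[X])^2 = 181/10 - (31/10)^2 = 849/100

849/100


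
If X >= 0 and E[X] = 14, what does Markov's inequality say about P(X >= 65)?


Markov: P(X >= a) <= E[X]/a
P(X >= 65) <= 14/65

14/65


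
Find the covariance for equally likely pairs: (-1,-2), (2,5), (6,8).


E[X]=7/3, E[Y]=11/3, E[XY]=20
Cov(X,Y) = E[XY] - E[X]E[Y] = 20 - 7/3*11/3 = 103/9

103/9


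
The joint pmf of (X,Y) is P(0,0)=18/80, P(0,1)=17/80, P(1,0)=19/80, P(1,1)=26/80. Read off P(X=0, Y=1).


Read from table: P(X=0, Y=1) = 17/80

17/80


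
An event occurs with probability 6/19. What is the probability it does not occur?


P(A') = 1 - P(A) = 1 - 6/19 = 13/19

13/19
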